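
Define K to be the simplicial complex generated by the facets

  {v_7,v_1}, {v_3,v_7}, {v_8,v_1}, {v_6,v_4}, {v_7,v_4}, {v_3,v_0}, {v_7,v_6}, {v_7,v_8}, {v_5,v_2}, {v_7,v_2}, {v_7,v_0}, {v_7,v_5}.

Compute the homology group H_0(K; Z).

We work with the vertex ordering v_0 < v_1 < v_2 < v_3 < v_4 < v_5 < v_6 < v_7 < v_8. The simplices of K, each written with vertices in increasing order, are:

  0-simplices (9): [v_0], [v_1], [v_2], [v_3], [v_4], [v_5], [v_6], [v_7], [v_8]
  1-simplices (12): [v_0,v_3], [v_0,v_7], [v_1,v_7], [v_1,v_8], [v_2,v_5], [v_2,v_7], [v_3,v_7], [v_4,v_6], [v_4,v_7], [v_5,v_7], [v_6,v_7], [v_7,v_8]

giving chain groups C_0 ≅ Z^9, C_1 ≅ Z^12.

∂_1: C_1 → C_0 sends each edge [p,q] (with p < q) to q − p. For instance
  ∂[v_0,v_7] = [v_7] − [v_0].
The resulting 9×12 matrix has rank 8, and its Smith normal form has invariant factors (1,1,1,1,1,1,1,1).

Reading off H_k = ker ∂_k / im ∂_{k+1}:

  H_0: rank C_0 − rank ∂_1 = 9 − 8 = 1, and the invariant factors of ∂_1 are all 1, so H_0 ≅ Z.

(K is a triangulation of a wedge of 4 circles.)

H_0 ≅ Z.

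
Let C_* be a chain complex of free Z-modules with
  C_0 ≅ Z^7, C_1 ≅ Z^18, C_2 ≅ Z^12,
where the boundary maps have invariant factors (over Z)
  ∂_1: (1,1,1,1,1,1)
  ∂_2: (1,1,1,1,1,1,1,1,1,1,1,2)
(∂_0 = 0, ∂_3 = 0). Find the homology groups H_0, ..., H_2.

H_0 = Z,  H_1 = Z/2Z,  H_2 = 0.

H_0: b_0 = 7 − 0 − 6 = 1; torsion from ∂_1 factors > 1: none. So H_0 = Z.
H_1: b_1 = 18 − 6 − 12 = 0; torsion from ∂_2 factors > 1: [2]. So H_1 = Z/2Z.
H_2: b_2 = 12 − 12 − 0 = 0; torsion from ∂_3 factors > 1: none. So H_2 = 0.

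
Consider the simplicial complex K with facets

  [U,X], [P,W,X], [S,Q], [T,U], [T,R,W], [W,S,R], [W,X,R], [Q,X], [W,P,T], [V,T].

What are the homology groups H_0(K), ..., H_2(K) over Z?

H_0 = Z,  H_1 = Z^2,  H_2 = 0.

Fix the vertex order P < Q < R < S < T < U < V < W < X and write every simplex with vertices in increasing order. Then dim K = 2 and the simplices of K are:

  0-simplices (9): P, Q, R, S, T, U, V, W, X
  1-simplices (15): PT, PW, PX, QS, QX, RS, RT, RW, RX, SW, TU, TV, TW, UX, WX
  2-simplices (5): PTW, PWX, RSW, RTW, RWX

so the chain groups are C_0 ≅ Z^9, C_1 ≅ Z^15, C_2 ≅ Z^5.

The boundary map ∂_1: C_1 → C_0 maps an edge to its endpoints' difference, ∂[p,q] = q − p. For instance
  ∂TW = W − T.
The 9×15 boundary matrix has rank 8 and Smith normal form diag(1,1,1,1,1,1,1,1).

∂_2: C_2 → C_1 acts by ∂[p,q,r] = [q,r] − [p,r] + [p,q]. For instance
  ∂RSW = SW − RW + RS,
  ∂RTW = TW − RW + RT.
The 15×5 boundary matrix has rank 5 and Smith normal form diag(1,1,1,1,1).

From H_k ≅ ker(∂_k) / im(∂_{k+1}) we obtain:

  H_0: rank C_0 − rank ∂_1 = 9 − 8 = 1, and the invariant factors of ∂_1 are all 1, so H_0 ≅ Z.
  H_1: rank ker ∂_1 − rank ∂_2 = (15 − 8) − 5 = 2, and the invariant factors of ∂_2 are all 1, so H_1 ≅ Z^2.
  H_2: rank ker ∂_2 − rank ∂_3 = (5 − 5) − 0 = 0, and there is no ∂_3, so H_2 ≅ 0.

As a check, the Euler characteristic is 9 − 15 + 5 = -1, which agrees with 1 − 2 + 0 = -1.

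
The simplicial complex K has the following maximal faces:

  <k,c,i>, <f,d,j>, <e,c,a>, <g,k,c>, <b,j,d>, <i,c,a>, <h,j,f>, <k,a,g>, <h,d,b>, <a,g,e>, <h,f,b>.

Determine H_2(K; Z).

H_2 = 0.

Take the total order a < b < c < d < e < f < g < h < i < j < k on the vertex set. Then K (dimension 2) consists of the simplices:

  0-simplices (11): a, b, c, d, e, f, g, h, i, j, k
  1-simplices (22): ac, ae, ag, ai, ak, bd, bf, bh, bj, ce, cg, ci, ck, df, dh, dj, eg, fh, fj, gk, hj, ik
  2-simplices (11): ace, aci, aeg, agk, bdh, bdj, bfh, cgk, cik, dfj, fhj

so the chain groups are C_0 ≅ Z^11, C_1 ≅ Z^22, C_2 ≅ Z^11.

The boundary map ∂_1: C_1 → C_0 maps an edge to its endpoints' difference, ∂[p,q] = q − p. For instance
  ∂ae = e − a.
The resulting 11×22 matrix has rank 9, and its Smith normal form has invariant factors (1,1,1,1,1,1,1,1,1).

Boundary ∂_2: C_2 → C_1 maps a triangle to the signed sum of its edges. For instance
  ∂aci = ci − ai + ac,
  ∂cgk = gk − ck + cg.
As a 22×11 matrix over Z this has rank 11, with invariant factors (1,1,1,1,1,1,1,1,1,1,1).

From H_k ≅ ker(∂_k) / im(∂_{k+1}) we obtain:

  H_2: rank ker ∂_2 − rank ∂_3 = (11 − 11) − 0 = 0, and there is no ∂_3, so H_2 = 0.

(K is a triangulation of the disjoint union of the cylinder S^1 x I and the Möbius band.)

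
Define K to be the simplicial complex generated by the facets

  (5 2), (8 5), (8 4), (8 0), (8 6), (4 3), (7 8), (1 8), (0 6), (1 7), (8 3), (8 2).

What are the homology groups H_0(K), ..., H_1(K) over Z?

H_0 = Z,  H_1 = Z^4.

Fix the vertex order 0 < 1 < 2 < 3 < 4 < 5 < 6 < 7 < 8 and write every simplex with vertices in increasing order. Then dim K = 1 and the simplices of K are:

  0-simplices (9): [0], [1], [2], [3], [4], [5], [6], [7], [8]
  1-simplices (12): [0,6], [0,8], [1,7], [1,8], [2,5], [2,8], [3,4], [3,8], [4,8], [5,8], [6,8], [7,8]

giving chain groups C_0 ≅ Z^9, C_1 ≅ Z^12.

∂_1: C_1 → C_0 sends each edge [p,q] (with p < q) to q − p.
The 9×12 boundary matrix has rank 8 and Smith normal form diag(1,1,1,1,1,1,1,1).

Computing H_k = (kernel of ∂_k) / (image of ∂_{k+1}):

  H_0: rank C_0 − rank ∂_1 = 9 − 8 = 1, and the invariant factors of ∂_1 are all 1, so H_0 = Z.
  H_1: rank ker ∂_1 − rank ∂_2 = (12 − 8) − 0 = 4, and there is no ∂_2, so H_1 = Z^4.

As a check, the Euler characteristic is 9 − 12 = -3, which agrees with 1 − 4 = -3.
(K is a triangulation of a wedge of 4 circles.)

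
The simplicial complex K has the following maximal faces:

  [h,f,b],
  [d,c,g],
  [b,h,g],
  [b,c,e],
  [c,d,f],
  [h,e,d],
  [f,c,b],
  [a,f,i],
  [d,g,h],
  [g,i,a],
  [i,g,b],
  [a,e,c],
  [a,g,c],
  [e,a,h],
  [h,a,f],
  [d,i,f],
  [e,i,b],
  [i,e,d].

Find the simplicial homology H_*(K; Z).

We work with the vertex ordering a < b < c < d < e < f < g < h < i. The simplices of K, each written with vertices in increasing order, are:

  0-simplices (9): a, b, c, d, e, f, g, h, i
  1-simplices (27): ac, ae, af, ag, ah, ai, bc, be, bf, bg, bh, bi, cd, ce, cf, cg, de, df, dg, dh, di, eh, ei, fh, fi, gh, gi
  2-simplices (18): ace, acg, aeh, afh, afi, agi, bce, bcf, bei, bfh, bgh, bgi, cdf, cdg, deh, dei, dfi, dgh

Hence C_0 ≅ Z^9, C_1 ≅ Z^27, C_2 ≅ Z^18.

Boundary ∂_1: C_1 → C_0 is given by ∂[p,q] = [q] − [p]. For instance
  ∂cg = g − c.
As a 9×27 matrix over Z this has rank 8, with invariant factors (1,1,1,1,1,1,1,1).

∂_2: C_2 → C_1 maps a triangle to the signed sum of its edges. For instance
  ∂bfh = fh − bh + bf,
  ∂bcf = cf − bf + bc.
As a 27×18 matrix over Z this has rank 17, with invariant factors (1,1,1,1,1,1,1,1,1,1,1,1,1,1,1,1,1).

From H_k ≅ ker(∂_k) / im(∂_{k+1}) we obtain:

  H_0: rank C_0 − rank ∂_1 = 9 − 8 = 1, and the invariant factors of ∂_1 are all 1, so H_0 ≅ Z.
  H_1: rank ker ∂_1 − rank ∂_2 = (27 − 8) − 17 = 2, and the invariant factors of ∂_2 are all 1, so H_1 ≅ Z^2.
  H_2: rank ker ∂_2 − rank ∂_3 = (18 − 17) − 0 = 1, and there is no ∂_3, so H_2 ≅ Z.

(K is a triangulation of the torus T^2.)

H_0 ≅ Z,  H_1 ≅ Z^2,  H_2 ≅ Z.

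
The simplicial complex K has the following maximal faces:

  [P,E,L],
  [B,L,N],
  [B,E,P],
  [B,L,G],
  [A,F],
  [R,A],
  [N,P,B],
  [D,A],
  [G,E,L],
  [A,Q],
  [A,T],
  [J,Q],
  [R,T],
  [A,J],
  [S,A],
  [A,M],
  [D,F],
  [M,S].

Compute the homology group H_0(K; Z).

H_0 ≅ Z^2.

Take the total order A < B < D < E < F < G < J < L < M < N < P < Q < R < S < T on the vertex set. Then K (dimension 2) consists of the simplices:

  0-simplices (15): A, B, D, E, F, G, J, L, M, N, P, Q, R, S, T
  1-simplices (24): AD, AF, AJ, AM, AQ, AR, AS, AT, BE, BG, BL, BN, BP, DF, EG, EL, EP, GL, JQ, LN, LP, MS, NP, RT
  2-simplices (6): BEP, BGL, BLN, BNP, EGL, ELP

so the chain groups are C_0 ≅ Z^15, C_1 ≅ Z^24, C_2 ≅ Z^6.

Boundary ∂_1: C_1 → C_0 is given by ∂[p,q] = [q] − [p]. For instance
  ∂BE = E − B.
The 15×24 boundary matrix has rank 13 and Smith normal form diag(1,1,1,1,1,1,1,1,1,1,1,1,1).

Boundary ∂_2: C_2 → C_1 maps a triangle to the signed sum of its edges. For instance
  ∂BEP = EP − BP + BE,
  ∂BGL = GL − BL + BG.
The resulting 24×6 matrix has rank 6, and its Smith normal form has invariant factors (1,1,1,1,1,1).

From H_k ≅ ker(∂_k) / im(∂_{k+1}) we obtain:

  H_0: rank C_0 − rank ∂_1 = 15 − 13 = 2, and the invariant factors of ∂_1 are all 1, so H_0 ≅ Z^2.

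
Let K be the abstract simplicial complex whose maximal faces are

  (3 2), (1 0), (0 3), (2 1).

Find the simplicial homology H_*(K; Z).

H_0 ≅ Z,  H_1 ≅ Z.

Take the total order 0 < 1 < 2 < 3 on the vertex set. Then K (dimension 1) consists of the simplices:

  0-simplices (4): [0], [1], [2], [3]
  1-simplices (4): [0,1], [0,3], [1,2], [2,3]

so the chain groups are C_0 ≅ Z^4, C_1 ≅ Z^4.

∂_1: C_1 → C_0 is given by ∂[p,q] = [q] − [p]. For instance
  ∂[2,3] = [3] − [2].
As a 4×4 matrix over Z this has rank 3, with invariant factors (1,1,1).

From H_k ≅ ker(∂_k) / im(∂_{k+1}) we obtain:

  H_0: rank C_0 − rank ∂_1 = 4 − 3 = 1, and the invariant factors of ∂_1 are all 1, so H_0 = Z.
  H_1: rank ker ∂_1 − rank ∂_2 = (4 − 3) − 0 = 1, and there is no ∂_2, so H_1 = Z.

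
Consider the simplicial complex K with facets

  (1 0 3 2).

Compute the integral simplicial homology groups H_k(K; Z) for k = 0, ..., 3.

K has 4 vertices, 6 edges, 4 triangles, 1 3-simplex.
rank ∂_0 = 0, rank ∂_1 = 3 ⇒ b_0 = 4 − 0 − 3 = 1; all invariant factors of ∂_1 are 1 so no torsion. So H_0 ≅ Z.
rank ∂_1 = 3, rank ∂_2 = 3 ⇒ b_1 = 6 − 3 − 3 = 0; all invariant factors of ∂_2 are 1 so no torsion. So H_1 ≅ 0.
rank ∂_2 = 3, rank ∂_3 = 1 ⇒ b_2 = 4 − 3 − 1 = 0; all invariant factors of ∂_3 are 1 so no torsion. So H_2 ≅ 0.
rank ∂_3 = 1, rank ∂_4 = 0 ⇒ b_3 = 1 − 1 − 0 = 0. So H_3 ≅ 0.

H_0 ≅ Z,  H_1 = 0,  H_2 = 0,  H_3 = 0.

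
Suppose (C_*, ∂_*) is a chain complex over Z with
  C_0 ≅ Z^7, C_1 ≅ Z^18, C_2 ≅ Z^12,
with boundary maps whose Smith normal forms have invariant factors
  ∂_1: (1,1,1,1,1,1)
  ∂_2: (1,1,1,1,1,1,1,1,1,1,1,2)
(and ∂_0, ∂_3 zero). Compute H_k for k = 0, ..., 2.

H_0 = Z,  H_1 = Z_2,  H_2 = 0.

H_0: b_0 = 7 − 0 − 6 = 1; torsion from ∂_1 factors > 1: none. So H_0 = Z.
H_1: b_1 = 18 − 6 − 12 = 0; torsion from ∂_2 factors > 1: [2]. So H_1 = Z_2.
H_2: b_2 = 12 − 12 − 0 = 0; torsion from ∂_3 factors > 1: none. So H_2 = 0.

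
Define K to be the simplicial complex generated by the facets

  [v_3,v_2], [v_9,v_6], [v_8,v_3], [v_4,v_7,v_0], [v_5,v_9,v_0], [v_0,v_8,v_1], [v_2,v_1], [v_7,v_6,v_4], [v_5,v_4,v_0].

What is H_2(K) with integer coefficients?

K has 10 vertices, 16 edges, 5 triangles.
rank ∂_2 = 5, rank ∂_3 = 0 ⇒ b_2 = 5 − 5 − 0 = 0. So H_2 ≅ 0.

H_2 ≅ 0.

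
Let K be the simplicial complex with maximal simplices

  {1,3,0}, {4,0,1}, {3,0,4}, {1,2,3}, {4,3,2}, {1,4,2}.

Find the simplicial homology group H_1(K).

We work with the vertex ordering 0 < 1 < 2 < 3 < 4. The simplices of K, each written with vertices in increasing order, are:

  0-simplices (5): [0], [1], [2], [3], [4]
  1-simplices (9): [0,1], [0,3], [0,4], [1,2], [1,3], [1,4], [2,3], [2,4], [3,4]
  2-simplices (6): [0,1,3], [0,1,4], [0,3,4], [1,2,3], [1,2,4], [2,3,4]

Hence C_0 ≅ Z^5, C_1 ≅ Z^9, C_2 ≅ Z^6.

∂_1: C_1 → C_0 maps an edge to its endpoints' difference, ∂[p,q] = q − p. For instance
  ∂[1,2] = [2] − [1].
The resulting 5×9 matrix has rank 4, and its Smith normal form has invariant factors (1,1,1,1).

Boundary ∂_2: C_2 → C_1 acts by ∂[p,q,r] = [q,r] − [p,r] + [p,q]. For instance
  ∂[2,3,4] = [3,4] − [2,4] + [2,3],
  ∂[1,2,4] = [2,4] − [1,4] + [1,2].
As a 9×6 matrix over Z this has rank 5, with invariant factors (1,1,1,1,1).

Computing H_k = (kernel of ∂_k) / (image of ∂_{k+1}):

  H_1: rank ker ∂_1 − rank ∂_2 = (9 − 4) − 5 = 0, and the invariant factors of ∂_2 are all 1, so H_1 ≅ 0.

(K is a triangulation of the 2-sphere S^2.)

H_1 ≅ 0.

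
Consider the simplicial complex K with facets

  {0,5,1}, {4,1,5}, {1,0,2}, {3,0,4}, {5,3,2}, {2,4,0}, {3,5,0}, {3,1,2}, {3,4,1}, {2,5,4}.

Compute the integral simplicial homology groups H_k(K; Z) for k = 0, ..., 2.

Order the vertices as 0 < 1 < 2 < 3 < 4 < 5. Listing each simplex with vertices in this order, K has dimension 2 with simplices:

  0-simplices (6): [0], [1], [2], [3], [4], [5]
  1-simplices (15): [0,1], [0,2], [0,3], [0,4], [0,5], [1,2], [1,3], [1,4], [1,5], [2,3], [2,4], [2,5], [3,4], [3,5], [4,5]
  2-simplices (10): [0,1,2], [0,1,5], [0,2,4], [0,3,4], [0,3,5], [1,2,3], [1,3,4], [1,4,5], [2,3,5], [2,4,5]

giving chain groups C_0 ≅ Z^6, C_1 ≅ Z^15, C_2 ≅ Z^10.

∂_1: C_1 → C_0 sends each edge [p,q] (with p < q) to q − p.
The resulting 6×15 matrix has rank 5, and its Smith normal form has invariant factors (1,1,1,1,1).

The boundary map ∂_2: C_2 → C_1 acts by ∂[p,q,r] = [q,r] − [p,r] + [p,q]. For instance
  ∂[1,3,4] = [3,4] − [1,4] + [1,3],
  ∂[2,3,5] = [3,5] − [2,5] + [2,3].
As a 15×10 matrix over Z this has rank 10, with invariant factors (1,1,1,1,1,1,1,1,1,2).

Reading off H_k = ker ∂_k / im ∂_{k+1}:

  H_0: rank C_0 − rank ∂_1 = 6 − 5 = 1, and the invariant factors of ∂_1 are all 1, so H_0 = Z.
  H_1: rank ker ∂_1 − rank ∂_2 = (15 − 5) − 10 = 0, and ∂_2 has invariant factor 2 > 1, so H_1 = Z/2Z.
  H_2: rank ker ∂_2 − rank ∂_3 = (10 − 10) − 0 = 0, and there is no ∂_3, so H_2 = 0.

As a check, the Euler characteristic is 6 − 15 + 10 = 1, which agrees with 1 − 0 + 0 = 1.

H_0 ≅ Z,  H_1 ≅ Z/2Z,  H_2 = 0.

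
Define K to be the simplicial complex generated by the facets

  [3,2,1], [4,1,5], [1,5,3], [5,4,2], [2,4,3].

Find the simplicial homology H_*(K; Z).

H_0 = Z,  H_1 = Z,  H_2 = 0.

Fix the vertex order 1 < 2 < 3 < 4 < 5 and write every simplex with vertices in increasing order. Then dim K = 2 and the simplices of K are:

  0-simplices (5): [1], [2], [3], [4], [5]
  1-simplices (10): [1,2], [1,3], [1,4], [1,5], [2,3], [2,4], [2,5], [3,4], [3,5], [4,5]
  2-simplices (5): [1,2,3], [1,3,5], [1,4,5], [2,3,4], [2,4,5]

Hence C_0 ≅ Z^5, C_1 ≅ Z^10, C_2 ≅ Z^5.

∂_1: C_1 → C_0 sends each edge [p,q] (with p < q) to q − p.
As a 5×10 matrix over Z this has rank 4, with invariant factors (1,1,1,1).

∂_2: C_2 → C_1 maps a triangle to the signed sum of its edges. For instance
  ∂[1,2,3] = [2,3] − [1,3] + [1,2],
  ∂[1,4,5] = [4,5] − [1,5] + [1,4].
This gives a 10×5 integer matrix of rank 5; reducing to Smith normal form yields diagonal entries (1,1,1,1,1).

Reading off H_k = ker ∂_k / im ∂_{k+1}:

  H_0: rank C_0 − rank ∂_1 = 5 − 4 = 1, and the invariant factors of ∂_1 are all 1, so H_0 ≅ Z.
  H_1: rank ker ∂_1 − rank ∂_2 = (10 − 4) − 5 = 1, and the invariant factors of ∂_2 are all 1, so H_1 ≅ Z.
  H_2: rank ker ∂_2 − rank ∂_3 = (5 − 5) − 0 = 0, and there is no ∂_3, so H_2 ≅ 0.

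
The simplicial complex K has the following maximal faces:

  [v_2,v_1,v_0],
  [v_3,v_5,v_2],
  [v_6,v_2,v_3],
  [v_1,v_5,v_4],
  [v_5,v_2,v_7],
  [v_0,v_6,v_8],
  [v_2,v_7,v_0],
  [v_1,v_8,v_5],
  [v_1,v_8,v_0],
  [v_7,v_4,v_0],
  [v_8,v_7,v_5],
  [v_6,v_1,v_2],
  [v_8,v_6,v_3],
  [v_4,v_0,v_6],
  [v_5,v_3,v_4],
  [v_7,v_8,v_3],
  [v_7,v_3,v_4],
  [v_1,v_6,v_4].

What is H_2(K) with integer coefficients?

H_2 = 0.

Take the total order v_0 < v_1 < v_2 < v_3 < v_4 < v_5 < v_6 < v_7 < v_8 on the vertex set. Then K (dimension 2) consists of the simplices:

  0-simplices (9): [v_0], [v_1], [v_2], [v_3], [v_4], [v_5], [v_6], [v_7], [v_8]
  1-simplices (27): (27 of them)
  2-simplices (18): (18 of them)

Hence C_0 ≅ Z^9, C_1 ≅ Z^27, C_2 ≅ Z^18.

The boundary map ∂_1: C_1 → C_0 is given by ∂[p,q] = [q] − [p].
The 9×27 boundary matrix has rank 8 and Smith normal form diag(1,1,1,1,1,1,1,1).

The boundary map ∂_2: C_2 → C_1 acts by ∂[p,q,r] = [q,r] − [p,r] + [p,q]. For instance
  ∂[v_0,v_4,v_7] = [v_4,v_7] − [v_0,v_7] + [v_0,v_4],
  ∂[v_0,v_1,v_2] = [v_1,v_2] − [v_0,v_2] + [v_0,v_1].
The resulting 27×18 matrix has rank 18, and its Smith normal form has invariant factors (1,1,1,1,1,1,1,1,1,1,1,1,1,1,1,1,1,2).

Now H_k = ker ∂_k / im ∂_{k+1}, so:

  H_2: rank ker ∂_2 − rank ∂_3 = (18 − 18) − 0 = 0, and there is no ∂_3, so H_2 ≅ 0.

(K is a triangulation of the Klein bottle.)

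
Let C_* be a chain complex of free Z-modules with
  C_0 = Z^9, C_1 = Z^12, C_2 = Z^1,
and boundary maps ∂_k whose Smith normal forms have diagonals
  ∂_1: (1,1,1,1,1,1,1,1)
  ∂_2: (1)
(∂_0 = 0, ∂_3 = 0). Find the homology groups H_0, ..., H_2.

H_0 = Z,  H_1 = Z^3,  H_2 = 0.

H_0: b_0 = 9 − 0 − 8 = 1; torsion from ∂_1 factors > 1: none. So H_0 = Z.
H_1: b_1 = 12 − 8 − 1 = 3; torsion from ∂_2 factors > 1: none. So H_1 = Z^3.
H_2: b_2 = 1 − 1 − 0 = 0; torsion from ∂_3 factors > 1: none. So H_2 = 0.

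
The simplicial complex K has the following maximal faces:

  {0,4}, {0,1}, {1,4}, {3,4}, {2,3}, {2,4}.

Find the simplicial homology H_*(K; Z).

Fix the vertex order 0 < 1 < 2 < 3 < 4 and write every simplex with vertices in increasing order. Then dim K = 1 and the simplices of K are:

  0-simplices (5): [0], [1], [2], [3], [4]
  1-simplices (6): [0,1], [0,4], [1,4], [2,3], [2,4], [3,4]

so the chain groups are C_0 ≅ Z^5, C_1 ≅ Z^6.

∂_1: C_1 → C_0 is given by ∂[p,q] = [q] − [p].
As a 5×6 matrix over Z this has rank 4, with invariant factors (1,1,1,1).

Now H_k = ker ∂_k / im ∂_{k+1}, so:

  H_0: rank C_0 − rank ∂_1 = 5 − 4 = 1, and the invariant factors of ∂_1 are all 1, so H_0 = Z.
  H_1: rank ker ∂_1 − rank ∂_2 = (6 − 4) − 0 = 2, and there is no ∂_2, so H_1 = Z^2.

(K is a triangulation of a wedge of 2 circles.)

H_0 = Z,  H_1 = Z^2.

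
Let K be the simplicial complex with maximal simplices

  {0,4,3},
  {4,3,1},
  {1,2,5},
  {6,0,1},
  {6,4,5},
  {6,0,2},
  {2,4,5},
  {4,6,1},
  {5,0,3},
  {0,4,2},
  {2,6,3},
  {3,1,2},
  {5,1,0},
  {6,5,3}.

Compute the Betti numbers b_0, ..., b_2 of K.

Order the vertices as 0 < 1 < 2 < 3 < 4 < 5 < 6. Listing each simplex with vertices in this order, K has dimension 2 with simplices:

  0-simplices (7): [0], [1], [2], [3], [4], [5], [6]
  1-simplices (21): [0,1], [0,2], [0,3], [0,4], [0,5], [0,6], [1,2], [1,3], [1,4], [1,5], [1,6], [2,3], [2,4], [2,5], [2,6], [3,4], [3,5], [3,6], [4,5], [4,6], [5,6]
  2-simplices (14): [0,1,5], [0,1,6], [0,2,4], [0,2,6], [0,3,4], [0,3,5], [1,2,3], [1,2,5], [1,3,4], [1,4,6], [2,3,6], [2,4,5], [3,5,6], [4,5,6]

giving chain groups C_0 ≅ Z^7, C_1 ≅ Z^21, C_2 ≅ Z^14.

The boundary map ∂_1: C_1 → C_0 is given by ∂[p,q] = [q] − [p]. For instance
  ∂[1,3] = [3] − [1].
This gives a 7×21 integer matrix of rank 6; reducing to Smith normal form yields diagonal entries (1,1,1,1,1,1).

Boundary ∂_2: C_2 → C_1 maps a triangle to the signed sum of its edges. For instance
  ∂[0,3,4] = [3,4] − [0,4] + [0,3],
  ∂[1,2,5] = [2,5] − [1,5] + [1,2].
The 21×14 boundary matrix has rank 13 and Smith normal form diag(1,1,1,1,1,1,1,1,1,1,1,1,1).

Now H_k = ker ∂_k / im ∂_{k+1}, so:

  H_0: rank C_0 − rank ∂_1 = 7 − 6 = 1, and the invariant factors of ∂_1 are all 1, so H_0 ≅ Z.
  H_1: rank ker ∂_1 − rank ∂_2 = (21 − 6) − 13 = 2, and the invariant factors of ∂_2 are all 1, so H_1 ≅ Z^2.
  H_2: rank ker ∂_2 − rank ∂_3 = (14 − 13) − 0 = 1, and there is no ∂_3, so H_2 ≅ Z.

(K is a triangulation of the torus T^2.)

Hence the Betti numbers are b_0 = 1, b_1 = 2, b_2 = 1.

b_0 = 1, b_1 = 2, b_2 = 1.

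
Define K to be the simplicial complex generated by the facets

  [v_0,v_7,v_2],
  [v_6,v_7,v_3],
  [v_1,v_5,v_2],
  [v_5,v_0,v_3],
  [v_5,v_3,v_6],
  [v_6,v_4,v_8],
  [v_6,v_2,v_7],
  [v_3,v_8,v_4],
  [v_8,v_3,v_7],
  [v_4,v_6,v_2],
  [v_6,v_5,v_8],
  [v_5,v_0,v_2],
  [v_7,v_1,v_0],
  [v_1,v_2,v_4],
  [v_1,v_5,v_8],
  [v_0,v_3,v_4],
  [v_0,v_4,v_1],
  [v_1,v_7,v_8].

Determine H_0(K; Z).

Fix the vertex order v_0 < v_1 < v_2 < v_3 < v_4 < v_5 < v_6 < v_7 < v_8 and write every simplex with vertices in increasing order. Then dim K = 2 and the simplices of K are:

  0-simplices (9): [v_0], [v_1], [v_2], [v_3], [v_4], [v_5], [v_6], [v_7], [v_8]
  1-simplices (27): (27 of them)
  2-simplices (18): (18 of them)

giving chain groups C_0 ≅ Z^9, C_1 ≅ Z^27, C_2 ≅ Z^18.

Boundary ∂_1: C_1 → C_0 is given by ∂[p,q] = [q] − [p].
The resulting 9×27 matrix has rank 8, and its Smith normal form has invariant factors (1,1,1,1,1,1,1,1).

Boundary ∂_2: C_2 → C_1 acts by ∂[p,q,r] = [q,r] − [p,r] + [p,q]. For instance
  ∂[v_3,v_5,v_6] = [v_5,v_6] − [v_3,v_6] + [v_3,v_5],
  ∂[v_0,v_1,v_7] = [v_1,v_7] − [v_0,v_7] + [v_0,v_1].
The resulting 27×18 matrix has rank 18, and its Smith normal form has invariant factors (1,1,1,1,1,1,1,1,1,1,1,1,1,1,1,1,1,2).

From H_k ≅ ker(∂_k) / im(∂_{k+1}) we obtain:

  H_0: rank C_0 − rank ∂_1 = 9 − 8 = 1, and the invariant factors of ∂_1 are all 1, so H_0 ≅ Z.

H_0 = Z.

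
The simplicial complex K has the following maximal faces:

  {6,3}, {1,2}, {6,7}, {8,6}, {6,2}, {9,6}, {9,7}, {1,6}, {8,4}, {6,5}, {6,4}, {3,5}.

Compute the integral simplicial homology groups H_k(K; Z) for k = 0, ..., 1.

H_0 ≅ Z,  H_1 ≅ Z^4.

K has 9 vertices, 12 edges.
rank ∂_0 = 0, rank ∂_1 = 8 ⇒ b_0 = 9 − 0 − 8 = 1; all invariant factors of ∂_1 are 1 so no torsion. So H_0 = Z.
rank ∂_1 = 8, rank ∂_2 = 0 ⇒ b_1 = 12 − 8 − 0 = 4. So H_1 = Z^4.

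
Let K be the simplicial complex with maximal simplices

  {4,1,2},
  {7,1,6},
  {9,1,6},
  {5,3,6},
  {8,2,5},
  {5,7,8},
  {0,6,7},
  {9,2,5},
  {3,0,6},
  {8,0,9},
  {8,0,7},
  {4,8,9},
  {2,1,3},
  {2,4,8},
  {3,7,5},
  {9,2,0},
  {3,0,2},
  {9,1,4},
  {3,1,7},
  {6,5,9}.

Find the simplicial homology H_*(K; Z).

H_0 = Z,  H_1 = Z ⊕ Z/2,  H_2 = 0.

K has 10 vertices, 30 edges, 20 triangles.
rank ∂_0 = 0, rank ∂_1 = 9 ⇒ b_0 = 10 − 0 − 9 = 1; all invariant factors of ∂_1 are 1 so no torsion. So H_0 ≅ Z.
rank ∂_1 = 9, rank ∂_2 = 20 ⇒ b_1 = 30 − 9 − 20 = 1; ∂_2 has invariant factor(s) [2] giving torsion. So H_1 ≅ Z ⊕ Z/2.
rank ∂_2 = 20, rank ∂_3 = 0 ⇒ b_2 = 20 − 20 − 0 = 0. So H_2 ≅ 0.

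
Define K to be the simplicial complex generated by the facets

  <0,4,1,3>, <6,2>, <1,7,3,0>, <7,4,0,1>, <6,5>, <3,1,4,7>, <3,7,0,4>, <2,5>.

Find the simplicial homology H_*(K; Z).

We work with the vertex ordering 0 < 1 < 2 < 3 < 4 < 5 < 6 < 7. The simplices of K, each written with vertices in increasing order, are:

  0-simplices (8): [0], [1], [2], [3], [4], [5], [6], [7]
  1-simplices (13): [0,1], [0,3], [0,4], [0,7], [1,3], [1,4], [1,7], [2,5], [2,6], [3,4], [3,7], [4,7], [5,6]
  2-simplices (10): [0,1,3], [0,1,4], [0,1,7], [0,3,4], [0,3,7], [0,4,7], [1,3,4], [1,3,7], [1,4,7], [3,4,7]
  3-simplices (5): [0,1,3,4], [0,1,3,7], [0,1,4,7], [0,3,4,7], [1,3,4,7]

giving chain groups C_0 ≅ Z^8, C_1 ≅ Z^13, C_2 ≅ Z^10, C_3 ≅ Z^5.

∂_1: C_1 → C_0 sends each edge [p,q] (with p < q) to q − p.
The resulting 8×13 matrix has rank 6, and its Smith normal form has invariant factors (1,1,1,1,1,1).

∂_2: C_2 → C_1 sends each 2-simplex [p,q,r] to [q,r] − [p,r] + [p,q]. For instance
  ∂[1,4,7] = [4,7] − [1,7] + [1,4],
  ∂[0,3,7] = [3,7] − [0,7] + [0,3].
As a 13×10 matrix over Z this has rank 6, with invariant factors (1,1,1,1,1,1).

∂_3: C_3 → C_2 sends each 3-simplex σ to the alternating sum Σ_i (−1)^i (σ with its i-th vertex removed). For instance
  ∂[0,1,3,7] = [1,3,7] − [0,3,7] + [0,1,7] − [0,1,3],
  ∂[0,1,3,4] = [1,3,4] − [0,3,4] + [0,1,4] − [0,1,3].
The resulting 10×5 matrix has rank 4, and its Smith normal form has invariant factors (1,1,1,1).

Computing H_k = (kernel of ∂_k) / (image of ∂_{k+1}):

  H_0: rank C_0 − rank ∂_1 = 8 − 6 = 2, and the invariant factors of ∂_1 are all 1, so H_0 = Z^2.
  H_1: rank ker ∂_1 − rank ∂_2 = (13 − 6) − 6 = 1, and the invariant factors of ∂_2 are all 1, so H_1 = Z.
  H_2: rank ker ∂_2 − rank ∂_3 = (10 − 6) − 4 = 0, and the invariant factors of ∂_3 are all 1, so H_2 = 0.
  H_3: rank ker ∂_3 − rank ∂_4 = (5 − 4) − 0 = 1, and there is no ∂_4, so H_3 = Z.

H_0 = Z^2,  H_1 = Z,  H_2 = 0,  H_3 = Z.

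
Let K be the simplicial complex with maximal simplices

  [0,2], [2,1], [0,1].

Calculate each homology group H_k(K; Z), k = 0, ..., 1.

We work with the vertex ordering 0 < 1 < 2. The simplices of K, each written with vertices in increasing order, are:

  0-simplices (3): [0], [1], [2]
  1-simplices (3): [0,1], [0,2], [1,2]

Hence C_0 ≅ Z^3, C_1 ≅ Z^3.

The boundary map ∂_1: C_1 → C_0 is given by ∂[p,q] = [q] − [p]. For instance
  ∂[0,2] = [2] − [0].
This gives a 3×3 integer matrix of rank 2; reducing to Smith normal form yields diagonal entries (1,1).

Reading off H_k = ker ∂_k / im ∂_{k+1}:

  H_0: rank C_0 − rank ∂_1 = 3 − 2 = 1, and the invariant factors of ∂_1 are all 1, so H_0 ≅ Z.
  H_1: rank ker ∂_1 − rank ∂_2 = (3 − 2) − 0 = 1, and there is no ∂_2, so H_1 ≅ Z.

H_0 = Z,  H_1 = Z.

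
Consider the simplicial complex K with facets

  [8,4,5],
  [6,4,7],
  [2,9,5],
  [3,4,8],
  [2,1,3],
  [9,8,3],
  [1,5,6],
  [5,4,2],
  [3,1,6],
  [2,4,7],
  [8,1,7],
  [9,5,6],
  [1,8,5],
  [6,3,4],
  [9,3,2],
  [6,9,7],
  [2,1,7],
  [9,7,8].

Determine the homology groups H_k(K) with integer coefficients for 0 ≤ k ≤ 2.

Take the total order 1 < 2 < 3 < 4 < 5 < 6 < 7 < 8 < 9 on the vertex set. Then K (dimension 2) consists of the simplices:

  0-simplices (9): [1], [2], [3], [4], [5], [6], [7], [8], [9]
  1-simplices (27): (27 of them)
  2-simplices (18): [1,2,3], [1,2,7], [1,3,6], [1,5,6], [1,5,8], [1,7,8], [2,3,9], [2,4,5], [2,4,7], [2,5,9], [3,4,6], [3,4,8], [3,8,9], [4,5,8], [4,6,7], [5,6,9], [6,7,9], [7,8,9]

Hence C_0 ≅ Z^9, C_1 ≅ Z^27, C_2 ≅ Z^18.

The boundary map ∂_1: C_1 → C_0 sends each edge [p,q] (with p < q) to q − p. For instance
  ∂[5,9] = [9] − [5].
The resulting 9×27 matrix has rank 8, and its Smith normal form has invariant factors (1,1,1,1,1,1,1,1).

∂_2: C_2 → C_1 acts by ∂[p,q,r] = [q,r] − [p,r] + [p,q]. For instance
  ∂[4,6,7] = [6,7] − [4,7] + [4,6],
  ∂[1,2,3] = [2,3] − [1,3] + [1,2].
The resulting 27×18 matrix has rank 17, and its Smith normal form has invariant factors (1,1,1,1,1,1,1,1,1,1,1,1,1,1,1,1,1).

Computing H_k = (kernel of ∂_k) / (image of ∂_{k+1}):

  H_0: rank C_0 − rank ∂_1 = 9 − 8 = 1, and the invariant factors of ∂_1 are all 1, so H_0 = Z.
  H_1: rank ker ∂_1 − rank ∂_2 = (27 − 8) − 17 = 2, and the invariant factors of ∂_2 are all 1, so H_1 = Z^2.
  H_2: rank ker ∂_2 − rank ∂_3 = (18 − 17) − 0 = 1, and there is no ∂_3, so H_2 = Z.

(K is a triangulation of the torus T^2.)

H_0 ≅ Z,  H_1 ≅ Z^2,  H_2 ≅ Z.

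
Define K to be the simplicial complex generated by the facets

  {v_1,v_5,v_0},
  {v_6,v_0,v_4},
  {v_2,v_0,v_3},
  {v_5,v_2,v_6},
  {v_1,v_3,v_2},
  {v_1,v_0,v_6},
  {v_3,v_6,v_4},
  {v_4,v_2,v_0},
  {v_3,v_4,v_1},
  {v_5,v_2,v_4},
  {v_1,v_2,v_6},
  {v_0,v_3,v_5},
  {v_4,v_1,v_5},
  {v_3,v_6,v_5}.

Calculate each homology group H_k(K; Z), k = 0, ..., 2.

We work with the vertex ordering v_0 < v_1 < v_2 < v_3 < v_4 < v_5 < v_6. The simplices of K, each written with vertices in increasing order, are:

  0-simplices (7): [v_0], [v_1], [v_2], [v_3], [v_4], [v_5], [v_6]
  1-simplices (21): (21 of them)
  2-simplices (14): (14 of them)

Hence C_0 ≅ Z^7, C_1 ≅ Z^21, C_2 ≅ Z^14.

Boundary ∂_1: C_1 → C_0 maps an edge to its endpoints' difference, ∂[p,q] = q − p. For instance
  ∂[v_0,v_1] = [v_1] − [v_0].
This gives a 7×21 integer matrix of rank 6; reducing to Smith normal form yields diagonal entries (1,1,1,1,1,1).

The boundary map ∂_2: C_2 → C_1 sends each 2-simplex [p,q,r] to [q,r] − [p,r] + [p,q]. For instance
  ∂[v_1,v_3,v_4] = [v_3,v_4] − [v_1,v_4] + [v_1,v_3],
  ∂[v_0,v_1,v_5] = [v_1,v_5] − [v_0,v_5] + [v_0,v_1].
The 21×14 boundary matrix has rank 13 and Smith normal form diag(1,1,1,1,1,1,1,1,1,1,1,1,1).

Reading off H_k = ker ∂_k / im ∂_{k+1}:

  H_0: rank C_0 − rank ∂_1 = 7 − 6 = 1, and the invariant factors of ∂_1 are all 1, so H_0 ≅ Z.
  H_1: rank ker ∂_1 − rank ∂_2 = (21 − 6) − 13 = 2, and the invariant factors of ∂_2 are all 1, so H_1 ≅ Z^2.
  H_2: rank ker ∂_2 − rank ∂_3 = (14 − 13) − 0 = 1, and there is no ∂_3, so H_2 ≅ Z.

(K is a triangulation of the torus T^2.)

H_0 ≅ Z,  H_1 ≅ Z^2,  H_2 ≅ Z.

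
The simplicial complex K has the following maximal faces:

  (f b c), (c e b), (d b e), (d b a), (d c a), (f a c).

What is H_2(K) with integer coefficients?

Take the total order a < b < c < d < e < f on the vertex set. Then K (dimension 2) consists of the simplices:

  0-simplices (6): a, b, c, d, e, f
  1-simplices (12): ab, ac, ad, af, bc, bd, be, bf, cd, ce, cf, de
  2-simplices (6): abd, acd, acf, bce, bcf, bde

Hence C_0 ≅ Z^6, C_1 ≅ Z^12, C_2 ≅ Z^6.

∂_1: C_1 → C_0 sends each edge [p,q] (with p < q) to q − p. For instance
  ∂bf = f − b.
This gives a 6×12 integer matrix of rank 5; reducing to Smith normal form yields diagonal entries (1,1,1,1,1).

∂_2: C_2 → C_1 acts by ∂[p,q,r] = [q,r] − [p,r] + [p,q]. For instance
  ∂abd = bd − ad + ab,
  ∂bcf = cf − bf + bc.
As a 12×6 matrix over Z this has rank 6, with invariant factors (1,1,1,1,1,1).

Computing H_k = (kernel of ∂_k) / (image of ∂_{k+1}):

  H_2: rank ker ∂_2 − rank ∂_3 = (6 − 6) − 0 = 0, and there is no ∂_3, so H_2 = 0.

(K is a triangulation of the cylinder S^1 x I.)

H_2 ≅ 0.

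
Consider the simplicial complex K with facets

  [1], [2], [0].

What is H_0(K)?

H_0 ≅ Z^3.

Fix the vertex order 0 < 1 < 2 and write every simplex with vertices in increasing order. Then dim K = 0 and the simplices of K are:

  0-simplices (3): [0], [1], [2]

giving chain groups C_0 ≅ Z^3.

Computing H_k = (kernel of ∂_k) / (image of ∂_{k+1}):

  H_0: rank C_0 − rank ∂_1 = 3 − 0 = 3, and there is no ∂_1, so H_0 ≅ Z^3.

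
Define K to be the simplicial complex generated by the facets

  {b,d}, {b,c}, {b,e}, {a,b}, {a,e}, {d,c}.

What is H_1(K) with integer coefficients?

H_1 = Z^2.

Fix the vertex order a < b < c < d < e and write every simplex with vertices in increasing order. Then dim K = 1 and the simplices of K are:

  0-simplices (5): a, b, c, d, e
  1-simplices (6): ab, ae, bc, bd, be, cd

giving chain groups C_0 ≅ Z^5, C_1 ≅ Z^6.

∂_1: C_1 → C_0 sends each edge [p,q] (with p < q) to q − p. For instance
  ∂cd = d − c.
The resulting 5×6 matrix has rank 4, and its Smith normal form has invariant factors (1,1,1,1).

From H_k ≅ ker(∂_k) / im(∂_{k+1}) we obtain:

  H_1: rank ker ∂_1 − rank ∂_2 = (6 − 4) − 0 = 2, and there is no ∂_2, so H_1 ≅ Z^2.

(K is a triangulation of a wedge of 2 circles.)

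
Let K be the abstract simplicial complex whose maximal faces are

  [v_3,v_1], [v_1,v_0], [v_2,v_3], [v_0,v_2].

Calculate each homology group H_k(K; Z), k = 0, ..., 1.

H_0 ≅ Z,  H_1 ≅ Z.

Take the total order v_0 < v_1 < v_2 < v_3 on the vertex set. Then K (dimension 1) consists of the simplices:

  0-simplices (4): [v_0], [v_1], [v_2], [v_3]
  1-simplices (4): [v_0,v_1], [v_0,v_2], [v_1,v_3], [v_2,v_3]

Hence C_0 ≅ Z^4, C_1 ≅ Z^4.

Boundary ∂_1: C_1 → C_0 is given by ∂[p,q] = [q] − [p].
The 4×4 boundary matrix has rank 3 and Smith normal form diag(1,1,1).

Now H_k = ker ∂_k / im ∂_{k+1}, so:

  H_0: rank C_0 − rank ∂_1 = 4 − 3 = 1, and the invariant factors of ∂_1 are all 1, so H_0 = Z.
  H_1: rank ker ∂_1 − rank ∂_2 = (4 − 3) − 0 = 1, and there is no ∂_2, so H_1 = Z.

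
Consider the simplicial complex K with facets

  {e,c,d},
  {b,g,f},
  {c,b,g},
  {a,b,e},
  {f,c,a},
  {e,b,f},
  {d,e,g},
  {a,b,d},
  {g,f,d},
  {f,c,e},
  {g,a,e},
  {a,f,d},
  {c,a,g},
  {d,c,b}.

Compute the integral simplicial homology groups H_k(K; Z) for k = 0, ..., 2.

H_0 ≅ Z,  H_1 ≅ Z^2,  H_2 ≅ Z.

Take the total order a < b < c < d < e < f < g on the vertex set. Then K (dimension 2) consists of the simplices:

  0-simplices (7): a, b, c, d, e, f, g
  1-simplices (21): ab, ac, ad, ae, af, ag, bc, bd, be, bf, bg, cd, ce, cf, cg, de, df, dg, ef, eg, fg
  2-simplices (14): abd, abe, acf, acg, adf, aeg, bcd, bcg, bef, bfg, cde, cef, deg, dfg

Hence C_0 ≅ Z^7, C_1 ≅ Z^21, C_2 ≅ Z^14.

Boundary ∂_1: C_1 → C_0 maps an edge to its endpoints' difference, ∂[p,q] = q − p. For instance
  ∂be = e − b.
As a 7×21 matrix over Z this has rank 6, with invariant factors (1,1,1,1,1,1).

∂_2: C_2 → C_1 sends each 2-simplex [p,q,r] to [q,r] − [p,r] + [p,q]. For instance
  ∂aeg = eg − ag + ae,
  ∂bef = ef − bf + be.
As a 21×14 matrix over Z this has rank 13, with invariant factors (1,1,1,1,1,1,1,1,1,1,1,1,1).

Now H_k = ker ∂_k / im ∂_{k+1}, so:

  H_0: rank C_0 − rank ∂_1 = 7 − 6 = 1, and the invariant factors of ∂_1 are all 1, so H_0 = Z.
  H_1: rank ker ∂_1 − rank ∂_2 = (21 − 6) − 13 = 2, and the invariant factors of ∂_2 are all 1, so H_1 = Z^2.
  H_2: rank ker ∂_2 − rank ∂_3 = (14 − 13) − 0 = 1, and there is no ∂_3, so H_2 = Z.

(K is a triangulation of the torus T^2.)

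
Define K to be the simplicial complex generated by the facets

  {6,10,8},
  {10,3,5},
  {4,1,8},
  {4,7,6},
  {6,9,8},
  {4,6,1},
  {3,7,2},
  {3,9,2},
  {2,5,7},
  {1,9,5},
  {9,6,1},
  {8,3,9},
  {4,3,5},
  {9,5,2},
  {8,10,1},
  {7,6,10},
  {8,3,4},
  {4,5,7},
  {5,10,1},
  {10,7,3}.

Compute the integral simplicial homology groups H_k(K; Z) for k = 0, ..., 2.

We work with the vertex ordering 1 < 2 < 3 < 4 < 5 < 6 < 7 < 8 < 9 < 10. The simplices of K, each written with vertices in increasing order, are:

  0-simplices (10): [1], [2], [3], [4], [5], [6], [7], [8], [9], [10]
  1-simplices (30): (30 of them)
  2-simplices (20): (20 of them)

giving chain groups C_0 ≅ Z^10, C_1 ≅ Z^30, C_2 ≅ Z^20.

Boundary ∂_1: C_1 → C_0 is given by ∂[p,q] = [q] − [p].
The resulting 10×30 matrix has rank 9, and its Smith normal form has invariant factors (1,1,1,1,1,1,1,1,1).

Boundary ∂_2: C_2 → C_1 sends each 2-simplex [p,q,r] to [q,r] − [p,r] + [p,q]. For instance
  ∂[1,4,6] = [4,6] − [1,6] + [1,4],
  ∂[2,3,9] = [3,9] − [2,9] + [2,3].
The 30×20 boundary matrix has rank 20 and Smith normal form diag(1,1,1,1,1,1,1,1,1,1,1,1,1,1,1,1,1,1,1,2).

Reading off H_k = ker ∂_k / im ∂_{k+1}:

  H_0: rank C_0 − rank ∂_1 = 10 − 9 = 1, and the invariant factors of ∂_1 are all 1, so H_0 ≅ Z.
  H_1: rank ker ∂_1 − rank ∂_2 = (30 − 9) − 20 = 1, and ∂_2 has invariant factor 2 > 1, so H_1 ≅ Z ⊕ Z/2Z.
  H_2: rank ker ∂_2 − rank ∂_3 = (20 − 20) − 0 = 0, and there is no ∂_3, so H_2 ≅ 0.

As a check, the Euler characteristic is 10 − 30 + 20 = 0, which agrees with 1 − 1 + 0 = 0.

H_0 ≅ Z,  H_1 ≅ Z ⊕ Z/2Z,  H_2 = 0.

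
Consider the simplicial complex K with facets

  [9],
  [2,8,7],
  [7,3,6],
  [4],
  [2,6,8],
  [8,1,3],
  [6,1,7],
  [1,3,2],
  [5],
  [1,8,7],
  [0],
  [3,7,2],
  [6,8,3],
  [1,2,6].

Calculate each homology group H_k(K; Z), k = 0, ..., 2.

We work with the vertex ordering 0 < 1 < 2 < 3 < 4 < 5 < 6 < 7 < 8 < 9. The simplices of K, each written with vertices in increasing order, are:

  0-simplices (10): [0], [1], [2], [3], [4], [5], [6], [7], [8], [9]
  1-simplices (15): [1,2], [1,3], [1,6], [1,7], [1,8], [2,3], [2,6], [2,7], [2,8], [3,6], [3,7], [3,8], [6,7], [6,8], [7,8]
  2-simplices (10): [1,2,3], [1,2,6], [1,3,8], [1,6,7], [1,7,8], [2,3,7], [2,6,8], [2,7,8], [3,6,7], [3,6,8]

so the chain groups are C_0 ≅ Z^10, C_1 ≅ Z^15, C_2 ≅ Z^10.

The boundary map ∂_1: C_1 → C_0 maps an edge to its endpoints' difference, ∂[p,q] = q − p. For instance
  ∂[6,8] = [8] − [6].
As a 10×15 matrix over Z this has rank 5, with invariant factors (1,1,1,1,1).

∂_2: C_2 → C_1 maps a triangle to the signed sum of its edges. For instance
  ∂[2,6,8] = [6,8] − [2,8] + [2,6],
  ∂[3,6,8] = [6,8] − [3,8] + [3,6].
The resulting 15×10 matrix has rank 10, and its Smith normal form has invariant factors (1,1,1,1,1,1,1,1,1,2).

Reading off H_k = ker ∂_k / im ∂_{k+1}:

  H_0: rank C_0 − rank ∂_1 = 10 − 5 = 5, and the invariant factors of ∂_1 are all 1, so H_0 ≅ Z^5.
  H_1: rank ker ∂_1 − rank ∂_2 = (15 − 5) − 10 = 0, and ∂_2 has invariant factor 2 > 1, so H_1 ≅ Z/2Z.
  H_2: rank ker ∂_2 − rank ∂_3 = (10 − 10) − 0 = 0, and there is no ∂_3, so H_2 ≅ 0.

As a check, the Euler characteristic is 10 − 15 + 10 = 5, which agrees with 5 − 0 + 0 = 5.

H_0 = Z^5,  H_1 = Z/2Z,  H_2 = 0.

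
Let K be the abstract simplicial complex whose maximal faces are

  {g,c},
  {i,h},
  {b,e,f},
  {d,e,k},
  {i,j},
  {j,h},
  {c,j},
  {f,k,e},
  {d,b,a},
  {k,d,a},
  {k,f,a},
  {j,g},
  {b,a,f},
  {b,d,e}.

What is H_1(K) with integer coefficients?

K has 11 vertices, 18 edges, 8 triangles.
rank ∂_1 = 9, rank ∂_2 = 7 ⇒ b_1 = 18 − 9 − 7 = 2; all invariant factors of ∂_2 are 1 so no torsion. So H_1 ≅ Z^2.

H_1 = Z^2.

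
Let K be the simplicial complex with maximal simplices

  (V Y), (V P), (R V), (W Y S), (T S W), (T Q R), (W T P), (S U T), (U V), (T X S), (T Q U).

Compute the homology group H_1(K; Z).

H_1 = Z^3.

Take the total order P < Q < R < S < T < U < V < W < X < Y on the vertex set. Then K (dimension 2) consists of the simplices:

  0-simplices (10): P, Q, R, S, T, U, V, W, X, Y
  1-simplices (19): PT, PV, PW, QR, QT, QU, RT, RV, ST, SU, SW, SX, SY, TU, TW, TX, UV, VY, WY
  2-simplices (7): PTW, QRT, QTU, STU, STW, STX, SWY

Hence C_0 ≅ Z^10, C_1 ≅ Z^19, C_2 ≅ Z^7.

Boundary ∂_1: C_1 → C_0 maps an edge to its endpoints' difference, ∂[p,q] = q − p.
This gives a 10×19 integer matrix of rank 9; reducing to Smith normal form yields diagonal entries (1,1,1,1,1,1,1,1,1).

Boundary ∂_2: C_2 → C_1 sends each 2-simplex [p,q,r] to [q,r] − [p,r] + [p,q]. For instance
  ∂PTW = TW − PW + PT,
  ∂QRT = RT − QT + QR.
The resulting 19×7 matrix has rank 7, and its Smith normal form has invariant factors (1,1,1,1,1,1,1).

Reading off H_k = ker ∂_k / im ∂_{k+1}:

  H_1: rank ker ∂_1 − rank ∂_2 = (19 − 9) − 7 = 3, and the invariant factors of ∂_2 are all 1, so H_1 = Z^3.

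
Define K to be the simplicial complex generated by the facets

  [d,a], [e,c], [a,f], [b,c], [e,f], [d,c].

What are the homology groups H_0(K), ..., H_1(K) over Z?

H_0 ≅ Z,  H_1 ≅ Z.

K has 6 vertices, 6 edges.
rank ∂_0 = 0, rank ∂_1 = 5 ⇒ b_0 = 6 − 0 − 5 = 1; all invariant factors of ∂_1 are 1 so no torsion. So H_0 ≅ Z.
rank ∂_1 = 5, rank ∂_2 = 0 ⇒ b_1 = 6 − 5 − 0 = 1. So H_1 ≅ Z.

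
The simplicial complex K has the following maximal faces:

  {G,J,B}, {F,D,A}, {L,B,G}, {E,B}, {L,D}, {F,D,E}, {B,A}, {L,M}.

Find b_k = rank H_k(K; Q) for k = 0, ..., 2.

K has 9 vertices, 14 edges, 4 triangles.
rank ∂_0 = 0, rank ∂_1 = 8 ⇒ b_0 = 9 − 0 − 8 = 1; all invariant factors of ∂_1 are 1 so no torsion. So H_0 ≅ Z.
rank ∂_1 = 8, rank ∂_2 = 4 ⇒ b_1 = 14 − 8 − 4 = 2; all invariant factors of ∂_2 are 1 so no torsion. So H_1 ≅ Z^2.
rank ∂_2 = 4, rank ∂_3 = 0 ⇒ b_2 = 4 − 4 − 0 = 0. So H_2 ≅ 0.

b_0 = 1, b_1 = 2, b_2 = 0.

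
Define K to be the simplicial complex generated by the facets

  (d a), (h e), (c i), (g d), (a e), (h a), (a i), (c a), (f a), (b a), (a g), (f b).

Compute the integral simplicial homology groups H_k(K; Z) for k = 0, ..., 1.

H_0 ≅ Z,  H_1 ≅ Z^4.

We work with the vertex ordering a < b < c < d < e < f < g < h < i. The simplices of K, each written with vertices in increasing order, are:

  0-simplices (9): a, b, c, d, e, f, g, h, i
  1-simplices (12): ab, ac, ad, ae, af, ag, ah, ai, bf, ci, dg, eh

giving chain groups C_0 ≅ Z^9, C_1 ≅ Z^12.

The boundary map ∂_1: C_1 → C_0 sends each edge [p,q] (with p < q) to q − p. For instance
  ∂ac = c − a.
This gives a 9×12 integer matrix of rank 8; reducing to Smith normal form yields diagonal entries (1,1,1,1,1,1,1,1).

From H_k ≅ ker(∂_k) / im(∂_{k+1}) we obtain:

  H_0: rank C_0 − rank ∂_1 = 9 − 8 = 1, and the invariant factors of ∂_1 are all 1, so H_0 ≅ Z.
  H_1: rank ker ∂_1 − rank ∂_2 = (12 − 8) − 0 = 4, and there is no ∂_2, so H_1 ≅ Z^4.

As a check, the Euler characteristic is 9 − 12 = -3, which agrees with 1 − 4 = -3.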